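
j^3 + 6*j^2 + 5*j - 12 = (j - 1)*(j + 3)*(j + 4)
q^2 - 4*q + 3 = (q - 3)*(q - 1)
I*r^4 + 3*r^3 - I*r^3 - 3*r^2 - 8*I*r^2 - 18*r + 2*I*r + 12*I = (r - 3)*(r + 2)*(r - 2*I)*(I*r + 1)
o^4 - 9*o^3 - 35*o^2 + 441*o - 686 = (o - 7)^2*(o - 2)*(o + 7)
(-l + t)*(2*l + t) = -2*l^2 + l*t + t^2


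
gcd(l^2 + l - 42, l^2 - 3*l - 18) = l - 6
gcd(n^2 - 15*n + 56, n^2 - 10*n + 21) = n - 7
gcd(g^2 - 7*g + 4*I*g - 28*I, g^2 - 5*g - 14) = g - 7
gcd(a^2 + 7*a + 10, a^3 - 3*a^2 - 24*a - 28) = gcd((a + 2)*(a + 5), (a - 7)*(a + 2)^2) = a + 2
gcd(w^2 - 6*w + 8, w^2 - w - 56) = 1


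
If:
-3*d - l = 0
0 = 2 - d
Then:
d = 2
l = -6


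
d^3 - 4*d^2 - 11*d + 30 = (d - 5)*(d - 2)*(d + 3)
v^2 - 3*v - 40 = (v - 8)*(v + 5)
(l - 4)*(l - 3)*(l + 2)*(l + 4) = l^4 - l^3 - 22*l^2 + 16*l + 96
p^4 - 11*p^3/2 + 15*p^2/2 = p^2*(p - 3)*(p - 5/2)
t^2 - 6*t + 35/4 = (t - 7/2)*(t - 5/2)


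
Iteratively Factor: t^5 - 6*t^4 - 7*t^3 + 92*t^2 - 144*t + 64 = (t - 4)*(t^4 - 2*t^3 - 15*t^2 + 32*t - 16) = (t - 4)*(t + 4)*(t^3 - 6*t^2 + 9*t - 4) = (t - 4)*(t - 1)*(t + 4)*(t^2 - 5*t + 4) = (t - 4)^2*(t - 1)*(t + 4)*(t - 1)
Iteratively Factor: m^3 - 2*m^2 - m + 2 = (m - 2)*(m^2 - 1) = (m - 2)*(m - 1)*(m + 1)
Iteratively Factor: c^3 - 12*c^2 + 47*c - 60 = (c - 4)*(c^2 - 8*c + 15) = (c - 4)*(c - 3)*(c - 5)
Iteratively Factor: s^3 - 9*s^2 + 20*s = (s - 4)*(s^2 - 5*s) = s*(s - 4)*(s - 5)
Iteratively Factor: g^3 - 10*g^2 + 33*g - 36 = (g - 3)*(g^2 - 7*g + 12) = (g - 3)^2*(g - 4)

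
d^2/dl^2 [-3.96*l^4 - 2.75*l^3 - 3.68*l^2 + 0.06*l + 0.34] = -47.52*l^2 - 16.5*l - 7.36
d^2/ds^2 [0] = 0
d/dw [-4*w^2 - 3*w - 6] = -8*w - 3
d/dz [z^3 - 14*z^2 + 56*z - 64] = 3*z^2 - 28*z + 56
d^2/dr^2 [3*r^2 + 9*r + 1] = 6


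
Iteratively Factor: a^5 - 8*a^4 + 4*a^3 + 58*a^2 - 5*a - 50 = (a + 1)*(a^4 - 9*a^3 + 13*a^2 + 45*a - 50) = (a - 5)*(a + 1)*(a^3 - 4*a^2 - 7*a + 10) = (a - 5)*(a + 1)*(a + 2)*(a^2 - 6*a + 5) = (a - 5)*(a - 1)*(a + 1)*(a + 2)*(a - 5)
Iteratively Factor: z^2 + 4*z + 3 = (z + 1)*(z + 3)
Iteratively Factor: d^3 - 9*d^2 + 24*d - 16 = (d - 4)*(d^2 - 5*d + 4) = (d - 4)*(d - 1)*(d - 4)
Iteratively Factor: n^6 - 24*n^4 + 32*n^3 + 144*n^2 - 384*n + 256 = (n - 2)*(n^5 + 2*n^4 - 20*n^3 - 8*n^2 + 128*n - 128) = (n - 2)*(n + 4)*(n^4 - 2*n^3 - 12*n^2 + 40*n - 32) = (n - 2)^2*(n + 4)*(n^3 - 12*n + 16) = (n - 2)^3*(n + 4)*(n^2 + 2*n - 8) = (n - 2)^4*(n + 4)*(n + 4)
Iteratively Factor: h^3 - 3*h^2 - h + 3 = (h - 1)*(h^2 - 2*h - 3) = (h - 3)*(h - 1)*(h + 1)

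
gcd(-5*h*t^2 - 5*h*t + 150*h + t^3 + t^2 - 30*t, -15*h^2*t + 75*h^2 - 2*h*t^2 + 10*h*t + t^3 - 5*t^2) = -5*h*t + 25*h + t^2 - 5*t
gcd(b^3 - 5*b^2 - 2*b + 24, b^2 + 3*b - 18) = b - 3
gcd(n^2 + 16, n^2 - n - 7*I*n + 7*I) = 1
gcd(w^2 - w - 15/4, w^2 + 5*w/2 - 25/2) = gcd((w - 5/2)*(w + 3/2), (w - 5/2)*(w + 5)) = w - 5/2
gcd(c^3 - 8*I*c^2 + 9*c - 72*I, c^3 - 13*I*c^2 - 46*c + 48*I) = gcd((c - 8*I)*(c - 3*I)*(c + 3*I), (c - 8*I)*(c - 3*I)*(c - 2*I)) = c^2 - 11*I*c - 24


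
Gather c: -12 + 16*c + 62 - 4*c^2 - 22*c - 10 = -4*c^2 - 6*c + 40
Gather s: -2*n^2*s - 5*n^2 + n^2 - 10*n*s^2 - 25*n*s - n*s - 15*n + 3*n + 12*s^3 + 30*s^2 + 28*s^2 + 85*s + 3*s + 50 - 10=-4*n^2 - 12*n + 12*s^3 + s^2*(58 - 10*n) + s*(-2*n^2 - 26*n + 88) + 40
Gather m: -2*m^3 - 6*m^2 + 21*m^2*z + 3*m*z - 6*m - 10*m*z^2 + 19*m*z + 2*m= -2*m^3 + m^2*(21*z - 6) + m*(-10*z^2 + 22*z - 4)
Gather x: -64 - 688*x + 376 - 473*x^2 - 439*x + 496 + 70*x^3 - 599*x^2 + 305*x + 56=70*x^3 - 1072*x^2 - 822*x + 864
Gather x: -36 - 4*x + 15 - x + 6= -5*x - 15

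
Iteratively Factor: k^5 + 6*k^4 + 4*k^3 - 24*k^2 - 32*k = (k - 2)*(k^4 + 8*k^3 + 20*k^2 + 16*k) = k*(k - 2)*(k^3 + 8*k^2 + 20*k + 16) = k*(k - 2)*(k + 2)*(k^2 + 6*k + 8) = k*(k - 2)*(k + 2)*(k + 4)*(k + 2)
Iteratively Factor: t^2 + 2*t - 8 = (t - 2)*(t + 4)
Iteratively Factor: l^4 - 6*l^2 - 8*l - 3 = (l + 1)*(l^3 - l^2 - 5*l - 3) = (l - 3)*(l + 1)*(l^2 + 2*l + 1) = (l - 3)*(l + 1)^2*(l + 1)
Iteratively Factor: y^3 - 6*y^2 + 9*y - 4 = (y - 1)*(y^2 - 5*y + 4) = (y - 1)^2*(y - 4)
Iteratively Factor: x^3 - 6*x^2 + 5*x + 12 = (x + 1)*(x^2 - 7*x + 12) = (x - 4)*(x + 1)*(x - 3)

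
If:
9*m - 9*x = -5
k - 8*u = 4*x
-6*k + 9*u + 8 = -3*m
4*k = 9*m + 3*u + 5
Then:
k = 95/84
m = -1/112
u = -19/144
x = 551/1008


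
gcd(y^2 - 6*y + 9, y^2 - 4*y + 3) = y - 3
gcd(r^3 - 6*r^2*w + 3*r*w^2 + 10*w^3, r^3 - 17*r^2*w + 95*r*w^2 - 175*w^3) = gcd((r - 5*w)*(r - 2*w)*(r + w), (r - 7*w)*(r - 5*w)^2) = r - 5*w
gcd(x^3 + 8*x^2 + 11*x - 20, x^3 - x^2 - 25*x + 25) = x^2 + 4*x - 5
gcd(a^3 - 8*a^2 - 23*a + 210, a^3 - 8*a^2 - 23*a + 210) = a^3 - 8*a^2 - 23*a + 210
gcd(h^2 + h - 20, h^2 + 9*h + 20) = h + 5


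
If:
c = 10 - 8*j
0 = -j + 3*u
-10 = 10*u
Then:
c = 34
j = -3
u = -1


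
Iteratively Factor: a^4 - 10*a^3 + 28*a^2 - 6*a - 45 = (a - 3)*(a^3 - 7*a^2 + 7*a + 15) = (a - 5)*(a - 3)*(a^2 - 2*a - 3) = (a - 5)*(a - 3)^2*(a + 1)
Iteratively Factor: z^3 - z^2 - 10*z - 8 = (z - 4)*(z^2 + 3*z + 2) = (z - 4)*(z + 2)*(z + 1)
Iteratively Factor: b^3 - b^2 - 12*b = (b - 4)*(b^2 + 3*b) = (b - 4)*(b + 3)*(b)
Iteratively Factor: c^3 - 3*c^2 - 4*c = (c - 4)*(c^2 + c) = c*(c - 4)*(c + 1)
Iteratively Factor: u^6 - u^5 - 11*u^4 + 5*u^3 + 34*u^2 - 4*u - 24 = (u - 3)*(u^5 + 2*u^4 - 5*u^3 - 10*u^2 + 4*u + 8) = (u - 3)*(u + 1)*(u^4 + u^3 - 6*u^2 - 4*u + 8) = (u - 3)*(u - 1)*(u + 1)*(u^3 + 2*u^2 - 4*u - 8) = (u - 3)*(u - 1)*(u + 1)*(u + 2)*(u^2 - 4) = (u - 3)*(u - 1)*(u + 1)*(u + 2)^2*(u - 2)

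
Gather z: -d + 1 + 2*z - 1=-d + 2*z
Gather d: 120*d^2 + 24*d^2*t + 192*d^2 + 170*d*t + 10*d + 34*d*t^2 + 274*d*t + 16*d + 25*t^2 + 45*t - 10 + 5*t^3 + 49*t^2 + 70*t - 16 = d^2*(24*t + 312) + d*(34*t^2 + 444*t + 26) + 5*t^3 + 74*t^2 + 115*t - 26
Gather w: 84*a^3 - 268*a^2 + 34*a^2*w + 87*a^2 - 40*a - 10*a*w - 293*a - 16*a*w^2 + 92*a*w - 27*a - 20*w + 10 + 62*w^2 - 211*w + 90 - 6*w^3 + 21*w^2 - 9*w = 84*a^3 - 181*a^2 - 360*a - 6*w^3 + w^2*(83 - 16*a) + w*(34*a^2 + 82*a - 240) + 100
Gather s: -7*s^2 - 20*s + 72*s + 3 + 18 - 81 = -7*s^2 + 52*s - 60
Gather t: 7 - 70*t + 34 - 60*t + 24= 65 - 130*t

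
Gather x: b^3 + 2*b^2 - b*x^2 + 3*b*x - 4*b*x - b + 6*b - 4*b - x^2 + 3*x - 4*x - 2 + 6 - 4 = b^3 + 2*b^2 + b + x^2*(-b - 1) + x*(-b - 1)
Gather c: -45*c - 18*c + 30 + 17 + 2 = 49 - 63*c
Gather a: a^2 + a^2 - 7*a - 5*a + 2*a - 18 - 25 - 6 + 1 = 2*a^2 - 10*a - 48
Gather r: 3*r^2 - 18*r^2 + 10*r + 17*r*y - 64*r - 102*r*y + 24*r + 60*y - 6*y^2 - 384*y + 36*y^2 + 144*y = -15*r^2 + r*(-85*y - 30) + 30*y^2 - 180*y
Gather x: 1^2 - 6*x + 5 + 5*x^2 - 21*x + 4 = 5*x^2 - 27*x + 10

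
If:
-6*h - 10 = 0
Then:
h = -5/3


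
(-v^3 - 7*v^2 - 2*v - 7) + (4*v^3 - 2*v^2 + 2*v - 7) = 3*v^3 - 9*v^2 - 14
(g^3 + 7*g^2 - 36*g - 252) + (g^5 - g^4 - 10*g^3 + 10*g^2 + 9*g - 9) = g^5 - g^4 - 9*g^3 + 17*g^2 - 27*g - 261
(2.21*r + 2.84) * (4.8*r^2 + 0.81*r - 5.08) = 10.608*r^3 + 15.4221*r^2 - 8.9264*r - 14.4272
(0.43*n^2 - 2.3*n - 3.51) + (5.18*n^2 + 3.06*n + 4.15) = 5.61*n^2 + 0.76*n + 0.640000000000001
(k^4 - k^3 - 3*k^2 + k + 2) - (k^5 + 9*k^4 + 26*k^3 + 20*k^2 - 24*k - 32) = -k^5 - 8*k^4 - 27*k^3 - 23*k^2 + 25*k + 34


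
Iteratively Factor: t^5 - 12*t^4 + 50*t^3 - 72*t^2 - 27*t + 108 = (t - 3)*(t^4 - 9*t^3 + 23*t^2 - 3*t - 36) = (t - 3)^2*(t^3 - 6*t^2 + 5*t + 12) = (t - 3)^2*(t + 1)*(t^2 - 7*t + 12) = (t - 3)^3*(t + 1)*(t - 4)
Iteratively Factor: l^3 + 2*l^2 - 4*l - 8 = (l + 2)*(l^2 - 4) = (l + 2)^2*(l - 2)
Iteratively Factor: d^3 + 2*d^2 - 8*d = (d)*(d^2 + 2*d - 8) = d*(d + 4)*(d - 2)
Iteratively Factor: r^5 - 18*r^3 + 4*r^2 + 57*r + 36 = (r + 1)*(r^4 - r^3 - 17*r^2 + 21*r + 36) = (r + 1)*(r + 4)*(r^3 - 5*r^2 + 3*r + 9) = (r + 1)^2*(r + 4)*(r^2 - 6*r + 9) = (r - 3)*(r + 1)^2*(r + 4)*(r - 3)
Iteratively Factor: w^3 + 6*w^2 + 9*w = (w)*(w^2 + 6*w + 9) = w*(w + 3)*(w + 3)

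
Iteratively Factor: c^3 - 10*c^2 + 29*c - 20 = (c - 1)*(c^2 - 9*c + 20) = (c - 5)*(c - 1)*(c - 4)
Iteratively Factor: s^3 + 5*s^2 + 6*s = (s)*(s^2 + 5*s + 6) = s*(s + 2)*(s + 3)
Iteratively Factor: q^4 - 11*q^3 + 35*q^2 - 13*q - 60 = (q - 3)*(q^3 - 8*q^2 + 11*q + 20) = (q - 3)*(q + 1)*(q^2 - 9*q + 20) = (q - 5)*(q - 3)*(q + 1)*(q - 4)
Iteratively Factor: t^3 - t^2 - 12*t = (t - 4)*(t^2 + 3*t) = (t - 4)*(t + 3)*(t)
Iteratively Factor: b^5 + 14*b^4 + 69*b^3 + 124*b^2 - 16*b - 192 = (b + 3)*(b^4 + 11*b^3 + 36*b^2 + 16*b - 64) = (b + 3)*(b + 4)*(b^3 + 7*b^2 + 8*b - 16) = (b + 3)*(b + 4)^2*(b^2 + 3*b - 4) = (b + 3)*(b + 4)^3*(b - 1)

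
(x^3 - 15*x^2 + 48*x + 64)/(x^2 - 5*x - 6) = (x^2 - 16*x + 64)/(x - 6)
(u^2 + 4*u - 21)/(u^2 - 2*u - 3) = (u + 7)/(u + 1)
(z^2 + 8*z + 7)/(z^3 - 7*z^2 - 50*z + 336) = (z + 1)/(z^2 - 14*z + 48)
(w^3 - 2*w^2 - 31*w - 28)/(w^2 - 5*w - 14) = (w^2 + 5*w + 4)/(w + 2)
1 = 1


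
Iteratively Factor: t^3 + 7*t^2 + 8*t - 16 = (t + 4)*(t^2 + 3*t - 4) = (t - 1)*(t + 4)*(t + 4)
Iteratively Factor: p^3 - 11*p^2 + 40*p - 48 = (p - 3)*(p^2 - 8*p + 16) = (p - 4)*(p - 3)*(p - 4)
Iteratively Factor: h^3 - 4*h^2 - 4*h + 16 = (h - 2)*(h^2 - 2*h - 8) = (h - 2)*(h + 2)*(h - 4)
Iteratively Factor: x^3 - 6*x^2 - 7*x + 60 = (x - 4)*(x^2 - 2*x - 15) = (x - 4)*(x + 3)*(x - 5)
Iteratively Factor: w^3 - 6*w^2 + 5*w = (w - 5)*(w^2 - w) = (w - 5)*(w - 1)*(w)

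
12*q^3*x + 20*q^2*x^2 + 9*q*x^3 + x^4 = x*(q + x)*(2*q + x)*(6*q + x)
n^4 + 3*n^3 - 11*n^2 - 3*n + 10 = (n - 2)*(n - 1)*(n + 1)*(n + 5)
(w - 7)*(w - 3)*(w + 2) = w^3 - 8*w^2 + w + 42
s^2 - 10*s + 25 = (s - 5)^2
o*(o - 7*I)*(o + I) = o^3 - 6*I*o^2 + 7*o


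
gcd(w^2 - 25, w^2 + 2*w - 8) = 1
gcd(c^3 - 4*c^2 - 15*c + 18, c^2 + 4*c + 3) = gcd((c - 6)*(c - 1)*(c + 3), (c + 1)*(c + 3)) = c + 3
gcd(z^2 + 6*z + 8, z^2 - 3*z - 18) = 1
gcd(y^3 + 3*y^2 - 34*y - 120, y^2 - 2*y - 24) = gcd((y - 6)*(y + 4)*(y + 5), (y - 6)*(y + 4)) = y^2 - 2*y - 24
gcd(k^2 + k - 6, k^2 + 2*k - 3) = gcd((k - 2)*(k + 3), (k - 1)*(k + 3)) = k + 3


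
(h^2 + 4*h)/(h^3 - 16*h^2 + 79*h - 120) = h*(h + 4)/(h^3 - 16*h^2 + 79*h - 120)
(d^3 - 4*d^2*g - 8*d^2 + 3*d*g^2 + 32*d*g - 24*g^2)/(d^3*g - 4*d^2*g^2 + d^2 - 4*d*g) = (d^3 - 4*d^2*g - 8*d^2 + 3*d*g^2 + 32*d*g - 24*g^2)/(d*(d^2*g - 4*d*g^2 + d - 4*g))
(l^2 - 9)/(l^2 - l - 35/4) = 4*(9 - l^2)/(-4*l^2 + 4*l + 35)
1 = 1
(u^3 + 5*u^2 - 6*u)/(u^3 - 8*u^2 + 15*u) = (u^2 + 5*u - 6)/(u^2 - 8*u + 15)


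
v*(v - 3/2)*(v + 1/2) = v^3 - v^2 - 3*v/4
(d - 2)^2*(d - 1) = d^3 - 5*d^2 + 8*d - 4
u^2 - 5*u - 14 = (u - 7)*(u + 2)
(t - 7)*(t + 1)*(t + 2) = t^3 - 4*t^2 - 19*t - 14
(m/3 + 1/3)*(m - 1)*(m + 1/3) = m^3/3 + m^2/9 - m/3 - 1/9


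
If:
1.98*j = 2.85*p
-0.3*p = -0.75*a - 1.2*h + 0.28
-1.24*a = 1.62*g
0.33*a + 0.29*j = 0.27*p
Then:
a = -0.44674012855831*p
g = 0.341949234205126*p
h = 0.529212580348944*p + 0.233333333333333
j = 1.43939393939394*p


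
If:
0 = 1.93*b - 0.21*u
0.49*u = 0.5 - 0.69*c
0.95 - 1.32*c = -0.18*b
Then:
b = 0.00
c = 0.72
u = 0.01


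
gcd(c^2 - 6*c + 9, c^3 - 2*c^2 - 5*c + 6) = c - 3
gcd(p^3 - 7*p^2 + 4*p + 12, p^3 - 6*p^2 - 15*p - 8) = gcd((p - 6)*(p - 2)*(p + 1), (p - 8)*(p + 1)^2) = p + 1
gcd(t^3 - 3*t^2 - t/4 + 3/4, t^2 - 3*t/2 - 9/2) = t - 3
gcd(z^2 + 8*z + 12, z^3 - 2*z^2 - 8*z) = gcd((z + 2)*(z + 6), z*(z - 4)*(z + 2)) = z + 2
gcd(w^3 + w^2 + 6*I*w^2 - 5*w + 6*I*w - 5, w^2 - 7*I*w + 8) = w + I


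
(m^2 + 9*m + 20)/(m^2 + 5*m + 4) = (m + 5)/(m + 1)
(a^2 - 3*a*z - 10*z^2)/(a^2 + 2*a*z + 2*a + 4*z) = (a - 5*z)/(a + 2)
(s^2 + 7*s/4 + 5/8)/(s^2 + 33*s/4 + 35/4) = (s + 1/2)/(s + 7)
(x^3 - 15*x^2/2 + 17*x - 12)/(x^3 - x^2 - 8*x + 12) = (x^2 - 11*x/2 + 6)/(x^2 + x - 6)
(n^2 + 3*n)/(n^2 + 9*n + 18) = n/(n + 6)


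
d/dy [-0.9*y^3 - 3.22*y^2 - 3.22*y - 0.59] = -2.7*y^2 - 6.44*y - 3.22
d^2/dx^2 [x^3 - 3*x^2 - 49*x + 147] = 6*x - 6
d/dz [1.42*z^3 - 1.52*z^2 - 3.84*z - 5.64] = 4.26*z^2 - 3.04*z - 3.84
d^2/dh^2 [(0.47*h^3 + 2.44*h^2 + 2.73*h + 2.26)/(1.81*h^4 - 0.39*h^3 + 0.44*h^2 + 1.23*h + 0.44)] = (3.079534*h^9 + 47.962104*h^8 + 94.7448119999999*h^7 + 99.614074*h^6 - 105.140292*h^5 - 41.40165*h^4 - 21.425584*h^3 - 21.164388*h^2 + 7.040352*h + 3.953052)/(5.929741*h^12 - 3.833037*h^11 + 5.150355*h^10 + 10.165914*h^9 + 0.366929999999999*h^8 + 4.348593*h^7 + 9.337091*h^6 + 4.368699*h^5 + 2.03742*h^4 + 3.063123*h^3 + 2.25258*h^2 + 0.714384*h + 0.085184)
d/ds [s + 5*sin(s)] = 5*cos(s) + 1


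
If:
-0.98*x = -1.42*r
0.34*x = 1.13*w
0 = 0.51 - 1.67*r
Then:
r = 0.31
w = 0.13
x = 0.44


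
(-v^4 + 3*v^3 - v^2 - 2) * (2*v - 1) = -2*v^5 + 7*v^4 - 5*v^3 + v^2 - 4*v + 2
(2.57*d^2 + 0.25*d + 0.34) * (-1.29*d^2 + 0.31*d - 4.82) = -3.3153*d^4 + 0.4742*d^3 - 12.7485*d^2 - 1.0996*d - 1.6388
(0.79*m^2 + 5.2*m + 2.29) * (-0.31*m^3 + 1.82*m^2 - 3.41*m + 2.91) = -0.2449*m^5 - 0.1742*m^4 + 6.0602*m^3 - 11.2653*m^2 + 7.3231*m + 6.6639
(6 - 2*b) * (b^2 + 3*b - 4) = -2*b^3 + 26*b - 24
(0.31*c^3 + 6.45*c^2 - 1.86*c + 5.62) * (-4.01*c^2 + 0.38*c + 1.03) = -1.2431*c^5 - 25.7467*c^4 + 10.2289*c^3 - 16.5995*c^2 + 0.2198*c + 5.7886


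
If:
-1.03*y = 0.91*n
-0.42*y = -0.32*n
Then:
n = 0.00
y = 0.00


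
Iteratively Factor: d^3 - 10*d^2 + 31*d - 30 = (d - 3)*(d^2 - 7*d + 10) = (d - 3)*(d - 2)*(d - 5)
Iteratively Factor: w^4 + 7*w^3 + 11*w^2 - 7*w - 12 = (w + 4)*(w^3 + 3*w^2 - w - 3) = (w + 1)*(w + 4)*(w^2 + 2*w - 3) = (w + 1)*(w + 3)*(w + 4)*(w - 1)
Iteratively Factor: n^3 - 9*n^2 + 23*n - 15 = (n - 1)*(n^2 - 8*n + 15) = (n - 3)*(n - 1)*(n - 5)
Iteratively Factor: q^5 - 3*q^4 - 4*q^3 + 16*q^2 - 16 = (q - 2)*(q^4 - q^3 - 6*q^2 + 4*q + 8) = (q - 2)^2*(q^3 + q^2 - 4*q - 4) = (q - 2)^2*(q + 2)*(q^2 - q - 2) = (q - 2)^2*(q + 1)*(q + 2)*(q - 2)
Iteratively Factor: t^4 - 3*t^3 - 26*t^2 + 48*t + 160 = (t - 5)*(t^3 + 2*t^2 - 16*t - 32) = (t - 5)*(t - 4)*(t^2 + 6*t + 8) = (t - 5)*(t - 4)*(t + 2)*(t + 4)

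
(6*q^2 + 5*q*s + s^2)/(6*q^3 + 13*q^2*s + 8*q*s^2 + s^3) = (6*q^2 + 5*q*s + s^2)/(6*q^3 + 13*q^2*s + 8*q*s^2 + s^3)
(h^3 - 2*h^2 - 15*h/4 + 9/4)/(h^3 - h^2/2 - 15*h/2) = (4*h^2 + 4*h - 3)/(2*h*(2*h + 5))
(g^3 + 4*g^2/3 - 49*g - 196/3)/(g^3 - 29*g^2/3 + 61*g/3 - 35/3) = (3*g^2 + 25*g + 28)/(3*g^2 - 8*g + 5)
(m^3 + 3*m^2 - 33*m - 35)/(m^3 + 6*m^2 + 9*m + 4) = (m^2 + 2*m - 35)/(m^2 + 5*m + 4)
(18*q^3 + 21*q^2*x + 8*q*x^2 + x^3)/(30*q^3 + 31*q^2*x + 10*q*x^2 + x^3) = (3*q + x)/(5*q + x)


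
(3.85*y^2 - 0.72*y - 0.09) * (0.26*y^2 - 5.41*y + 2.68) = 1.001*y^4 - 21.0157*y^3 + 14.1898*y^2 - 1.4427*y - 0.2412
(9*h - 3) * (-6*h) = -54*h^2 + 18*h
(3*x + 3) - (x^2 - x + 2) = -x^2 + 4*x + 1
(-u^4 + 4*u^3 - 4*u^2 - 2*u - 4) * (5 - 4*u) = 4*u^5 - 21*u^4 + 36*u^3 - 12*u^2 + 6*u - 20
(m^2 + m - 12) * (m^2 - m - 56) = m^4 - 69*m^2 - 44*m + 672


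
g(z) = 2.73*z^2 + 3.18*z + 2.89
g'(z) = 5.46*z + 3.18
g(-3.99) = 33.66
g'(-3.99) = -18.61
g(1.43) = 13.02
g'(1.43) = 10.99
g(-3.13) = 19.68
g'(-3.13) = -13.91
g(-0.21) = 2.34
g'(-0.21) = 2.03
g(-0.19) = 2.38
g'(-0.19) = 2.14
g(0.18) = 3.55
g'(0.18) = 4.16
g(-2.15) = 8.67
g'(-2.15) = -8.56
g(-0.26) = 2.25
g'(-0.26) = 1.76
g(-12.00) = 357.85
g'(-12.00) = -62.34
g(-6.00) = 82.09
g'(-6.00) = -29.58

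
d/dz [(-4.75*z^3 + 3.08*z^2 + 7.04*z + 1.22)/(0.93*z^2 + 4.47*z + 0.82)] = (-4.4175*z^4 - 42.465*z^3 - 4.4646*z^2 + 2.782*z + 0.3194)/(0.8649*z^4 + 8.3142*z^3 + 21.5061*z^2 + 7.3308*z + 0.6724)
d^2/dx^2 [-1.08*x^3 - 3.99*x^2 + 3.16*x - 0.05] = -6.48*x - 7.98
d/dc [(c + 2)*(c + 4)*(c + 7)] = 3*c^2 + 26*c + 50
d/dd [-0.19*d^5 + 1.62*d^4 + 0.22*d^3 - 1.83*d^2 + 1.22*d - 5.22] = -0.95*d^4 + 6.48*d^3 + 0.66*d^2 - 3.66*d + 1.22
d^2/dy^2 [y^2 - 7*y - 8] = 2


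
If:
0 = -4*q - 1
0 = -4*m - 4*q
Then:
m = 1/4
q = -1/4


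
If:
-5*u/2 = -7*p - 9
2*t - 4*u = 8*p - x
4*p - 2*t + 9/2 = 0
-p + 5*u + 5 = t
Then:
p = -83/44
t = -67/44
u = -37/22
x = -413/22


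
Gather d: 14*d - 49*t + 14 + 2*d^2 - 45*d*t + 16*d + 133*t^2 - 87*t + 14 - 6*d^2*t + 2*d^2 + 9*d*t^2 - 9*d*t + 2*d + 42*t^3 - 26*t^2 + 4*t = d^2*(4 - 6*t) + d*(9*t^2 - 54*t + 32) + 42*t^3 + 107*t^2 - 132*t + 28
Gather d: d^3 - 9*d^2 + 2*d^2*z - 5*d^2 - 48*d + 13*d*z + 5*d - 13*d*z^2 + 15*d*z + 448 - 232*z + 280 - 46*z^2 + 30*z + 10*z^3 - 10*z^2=d^3 + d^2*(2*z - 14) + d*(-13*z^2 + 28*z - 43) + 10*z^3 - 56*z^2 - 202*z + 728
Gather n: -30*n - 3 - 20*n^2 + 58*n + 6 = -20*n^2 + 28*n + 3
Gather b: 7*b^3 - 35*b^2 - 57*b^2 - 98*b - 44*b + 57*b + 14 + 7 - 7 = 7*b^3 - 92*b^2 - 85*b + 14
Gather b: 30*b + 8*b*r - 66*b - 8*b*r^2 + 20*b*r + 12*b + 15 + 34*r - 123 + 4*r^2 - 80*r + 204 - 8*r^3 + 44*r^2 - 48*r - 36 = b*(-8*r^2 + 28*r - 24) - 8*r^3 + 48*r^2 - 94*r + 60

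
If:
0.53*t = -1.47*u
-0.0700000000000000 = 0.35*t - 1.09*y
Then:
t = 3.11428571428571*y - 0.2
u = 0.072108843537415 - 1.12283770651118*y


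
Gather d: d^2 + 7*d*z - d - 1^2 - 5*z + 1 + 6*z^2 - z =d^2 + d*(7*z - 1) + 6*z^2 - 6*z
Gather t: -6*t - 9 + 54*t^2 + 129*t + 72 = 54*t^2 + 123*t + 63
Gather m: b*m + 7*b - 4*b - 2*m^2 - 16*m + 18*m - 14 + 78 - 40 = 3*b - 2*m^2 + m*(b + 2) + 24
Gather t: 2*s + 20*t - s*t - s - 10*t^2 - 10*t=s - 10*t^2 + t*(10 - s)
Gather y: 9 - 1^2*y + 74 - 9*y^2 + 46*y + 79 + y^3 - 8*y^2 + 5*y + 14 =y^3 - 17*y^2 + 50*y + 176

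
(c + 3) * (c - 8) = c^2 - 5*c - 24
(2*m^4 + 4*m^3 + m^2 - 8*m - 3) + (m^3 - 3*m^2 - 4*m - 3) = 2*m^4 + 5*m^3 - 2*m^2 - 12*m - 6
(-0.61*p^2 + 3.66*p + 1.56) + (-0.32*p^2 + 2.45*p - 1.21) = -0.93*p^2 + 6.11*p + 0.35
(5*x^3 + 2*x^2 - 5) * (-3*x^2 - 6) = -15*x^5 - 6*x^4 - 30*x^3 + 3*x^2 + 30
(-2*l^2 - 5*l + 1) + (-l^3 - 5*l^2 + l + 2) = -l^3 - 7*l^2 - 4*l + 3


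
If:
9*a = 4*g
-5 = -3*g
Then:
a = 20/27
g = 5/3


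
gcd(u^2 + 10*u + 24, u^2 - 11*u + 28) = 1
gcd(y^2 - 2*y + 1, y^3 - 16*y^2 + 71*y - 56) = y - 1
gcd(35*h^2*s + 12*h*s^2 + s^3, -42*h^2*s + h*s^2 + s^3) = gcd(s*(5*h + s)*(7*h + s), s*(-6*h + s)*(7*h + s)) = 7*h*s + s^2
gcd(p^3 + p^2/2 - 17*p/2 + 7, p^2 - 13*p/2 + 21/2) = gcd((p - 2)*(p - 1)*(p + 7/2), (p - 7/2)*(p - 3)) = 1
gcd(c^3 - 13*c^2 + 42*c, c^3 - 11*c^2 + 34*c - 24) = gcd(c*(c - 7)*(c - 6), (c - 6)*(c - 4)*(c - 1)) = c - 6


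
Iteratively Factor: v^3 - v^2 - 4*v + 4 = (v - 1)*(v^2 - 4) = (v - 1)*(v + 2)*(v - 2)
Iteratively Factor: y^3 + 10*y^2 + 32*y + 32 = (y + 4)*(y^2 + 6*y + 8) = (y + 4)^2*(y + 2)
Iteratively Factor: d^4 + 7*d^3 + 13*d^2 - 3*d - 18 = (d - 1)*(d^3 + 8*d^2 + 21*d + 18) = (d - 1)*(d + 2)*(d^2 + 6*d + 9) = (d - 1)*(d + 2)*(d + 3)*(d + 3)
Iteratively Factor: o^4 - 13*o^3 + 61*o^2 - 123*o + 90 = (o - 2)*(o^3 - 11*o^2 + 39*o - 45) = (o - 3)*(o - 2)*(o^2 - 8*o + 15) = (o - 5)*(o - 3)*(o - 2)*(o - 3)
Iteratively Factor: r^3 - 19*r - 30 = (r - 5)*(r^2 + 5*r + 6) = (r - 5)*(r + 2)*(r + 3)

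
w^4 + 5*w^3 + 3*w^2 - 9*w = w*(w - 1)*(w + 3)^2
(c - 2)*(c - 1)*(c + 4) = c^3 + c^2 - 10*c + 8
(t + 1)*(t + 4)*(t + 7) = t^3 + 12*t^2 + 39*t + 28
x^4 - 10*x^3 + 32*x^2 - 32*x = x*(x - 4)^2*(x - 2)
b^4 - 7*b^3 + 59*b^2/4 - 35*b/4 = b*(b - 7/2)*(b - 5/2)*(b - 1)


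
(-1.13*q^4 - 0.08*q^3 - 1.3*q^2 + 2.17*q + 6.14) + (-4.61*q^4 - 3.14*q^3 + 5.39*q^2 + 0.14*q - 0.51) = -5.74*q^4 - 3.22*q^3 + 4.09*q^2 + 2.31*q + 5.63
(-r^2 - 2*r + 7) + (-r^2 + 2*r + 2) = 9 - 2*r^2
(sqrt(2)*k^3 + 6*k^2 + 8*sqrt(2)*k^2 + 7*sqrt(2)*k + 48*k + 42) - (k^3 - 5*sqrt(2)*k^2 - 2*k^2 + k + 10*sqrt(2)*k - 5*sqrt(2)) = -k^3 + sqrt(2)*k^3 + 8*k^2 + 13*sqrt(2)*k^2 - 3*sqrt(2)*k + 47*k + 5*sqrt(2) + 42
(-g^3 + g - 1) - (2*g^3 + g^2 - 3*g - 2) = -3*g^3 - g^2 + 4*g + 1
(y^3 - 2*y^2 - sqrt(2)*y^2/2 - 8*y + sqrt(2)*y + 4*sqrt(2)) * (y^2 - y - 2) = y^5 - 3*y^4 - sqrt(2)*y^4/2 - 8*y^3 + 3*sqrt(2)*y^3/2 + 4*sqrt(2)*y^2 + 12*y^2 - 6*sqrt(2)*y + 16*y - 8*sqrt(2)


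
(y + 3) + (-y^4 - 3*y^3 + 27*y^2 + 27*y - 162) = -y^4 - 3*y^3 + 27*y^2 + 28*y - 159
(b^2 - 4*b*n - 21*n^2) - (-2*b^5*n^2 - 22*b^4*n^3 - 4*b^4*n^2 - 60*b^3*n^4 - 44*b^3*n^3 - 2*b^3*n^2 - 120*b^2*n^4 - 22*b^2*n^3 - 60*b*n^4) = 2*b^5*n^2 + 22*b^4*n^3 + 4*b^4*n^2 + 60*b^3*n^4 + 44*b^3*n^3 + 2*b^3*n^2 + 120*b^2*n^4 + 22*b^2*n^3 + b^2 + 60*b*n^4 - 4*b*n - 21*n^2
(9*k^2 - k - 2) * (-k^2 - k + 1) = -9*k^4 - 8*k^3 + 12*k^2 + k - 2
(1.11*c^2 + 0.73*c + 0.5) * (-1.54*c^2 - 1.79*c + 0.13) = -1.7094*c^4 - 3.1111*c^3 - 1.9324*c^2 - 0.8001*c + 0.065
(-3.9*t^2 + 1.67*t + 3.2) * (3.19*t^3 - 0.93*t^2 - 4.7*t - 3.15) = -12.441*t^5 + 8.9543*t^4 + 26.9849*t^3 + 1.46*t^2 - 20.3005*t - 10.08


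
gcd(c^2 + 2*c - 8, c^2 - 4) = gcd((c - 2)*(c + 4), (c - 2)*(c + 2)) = c - 2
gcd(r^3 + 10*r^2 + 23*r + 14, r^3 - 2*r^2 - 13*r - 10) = r^2 + 3*r + 2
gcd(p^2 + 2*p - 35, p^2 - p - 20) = p - 5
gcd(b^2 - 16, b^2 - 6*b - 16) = 1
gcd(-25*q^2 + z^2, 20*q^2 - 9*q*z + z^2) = -5*q + z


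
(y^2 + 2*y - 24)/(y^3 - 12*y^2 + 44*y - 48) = (y + 6)/(y^2 - 8*y + 12)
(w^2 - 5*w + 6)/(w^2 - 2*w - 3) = (w - 2)/(w + 1)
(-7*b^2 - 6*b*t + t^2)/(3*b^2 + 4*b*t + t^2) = (-7*b + t)/(3*b + t)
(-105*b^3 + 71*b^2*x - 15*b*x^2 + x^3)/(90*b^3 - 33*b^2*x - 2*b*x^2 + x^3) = (-7*b + x)/(6*b + x)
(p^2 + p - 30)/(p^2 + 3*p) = (p^2 + p - 30)/(p*(p + 3))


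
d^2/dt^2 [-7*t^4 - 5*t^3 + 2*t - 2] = 6*t*(-14*t - 5)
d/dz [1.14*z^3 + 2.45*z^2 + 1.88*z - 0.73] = 3.42*z^2 + 4.9*z + 1.88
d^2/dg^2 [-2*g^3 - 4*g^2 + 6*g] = -12*g - 8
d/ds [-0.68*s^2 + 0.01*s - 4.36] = 0.01 - 1.36*s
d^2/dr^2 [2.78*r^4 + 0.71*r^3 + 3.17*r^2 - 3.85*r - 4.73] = 33.36*r^2 + 4.26*r + 6.34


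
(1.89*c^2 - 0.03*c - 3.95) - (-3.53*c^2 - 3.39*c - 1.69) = 5.42*c^2 + 3.36*c - 2.26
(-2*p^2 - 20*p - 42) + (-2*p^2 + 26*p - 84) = -4*p^2 + 6*p - 126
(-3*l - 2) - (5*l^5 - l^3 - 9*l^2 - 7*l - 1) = -5*l^5 + l^3 + 9*l^2 + 4*l - 1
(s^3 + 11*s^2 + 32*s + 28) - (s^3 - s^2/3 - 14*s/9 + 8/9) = 34*s^2/3 + 302*s/9 + 244/9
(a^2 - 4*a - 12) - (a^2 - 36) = 24 - 4*a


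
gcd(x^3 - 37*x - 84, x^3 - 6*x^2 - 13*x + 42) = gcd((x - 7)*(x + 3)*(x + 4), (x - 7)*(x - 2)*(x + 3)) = x^2 - 4*x - 21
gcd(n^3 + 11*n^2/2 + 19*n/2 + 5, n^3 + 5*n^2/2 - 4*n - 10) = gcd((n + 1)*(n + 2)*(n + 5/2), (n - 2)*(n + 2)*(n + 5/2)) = n^2 + 9*n/2 + 5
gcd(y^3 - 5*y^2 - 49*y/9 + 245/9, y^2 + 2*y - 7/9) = y + 7/3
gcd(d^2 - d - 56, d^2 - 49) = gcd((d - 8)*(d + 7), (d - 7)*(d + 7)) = d + 7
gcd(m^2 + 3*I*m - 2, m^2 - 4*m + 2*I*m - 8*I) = m + 2*I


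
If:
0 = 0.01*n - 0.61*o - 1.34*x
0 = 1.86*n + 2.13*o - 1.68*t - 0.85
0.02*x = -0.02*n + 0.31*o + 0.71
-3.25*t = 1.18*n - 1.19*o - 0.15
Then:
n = 1.68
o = -2.12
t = -1.34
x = 0.98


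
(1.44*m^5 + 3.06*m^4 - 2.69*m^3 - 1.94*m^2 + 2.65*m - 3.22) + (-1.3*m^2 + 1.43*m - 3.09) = 1.44*m^5 + 3.06*m^4 - 2.69*m^3 - 3.24*m^2 + 4.08*m - 6.31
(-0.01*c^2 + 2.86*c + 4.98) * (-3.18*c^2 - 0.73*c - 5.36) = 0.0318*c^4 - 9.0875*c^3 - 17.8706*c^2 - 18.965*c - 26.6928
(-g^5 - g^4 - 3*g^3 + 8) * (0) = 0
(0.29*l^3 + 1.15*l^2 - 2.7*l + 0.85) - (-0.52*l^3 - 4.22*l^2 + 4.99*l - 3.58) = 0.81*l^3 + 5.37*l^2 - 7.69*l + 4.43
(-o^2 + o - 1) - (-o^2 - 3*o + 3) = 4*o - 4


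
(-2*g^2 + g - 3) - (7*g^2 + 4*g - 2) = -9*g^2 - 3*g - 1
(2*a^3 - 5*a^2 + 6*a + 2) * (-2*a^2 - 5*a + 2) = -4*a^5 + 17*a^3 - 44*a^2 + 2*a + 4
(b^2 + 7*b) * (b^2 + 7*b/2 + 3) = b^4 + 21*b^3/2 + 55*b^2/2 + 21*b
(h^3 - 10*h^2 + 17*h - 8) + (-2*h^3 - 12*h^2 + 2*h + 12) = -h^3 - 22*h^2 + 19*h + 4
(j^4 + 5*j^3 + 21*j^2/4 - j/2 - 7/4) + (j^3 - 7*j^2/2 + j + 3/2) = j^4 + 6*j^3 + 7*j^2/4 + j/2 - 1/4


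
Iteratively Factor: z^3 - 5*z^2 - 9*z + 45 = (z - 5)*(z^2 - 9) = (z - 5)*(z + 3)*(z - 3)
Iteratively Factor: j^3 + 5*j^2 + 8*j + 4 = (j + 2)*(j^2 + 3*j + 2) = (j + 2)^2*(j + 1)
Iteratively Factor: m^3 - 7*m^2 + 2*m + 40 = (m - 4)*(m^2 - 3*m - 10) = (m - 4)*(m + 2)*(m - 5)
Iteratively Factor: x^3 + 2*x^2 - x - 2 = (x + 2)*(x^2 - 1) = (x + 1)*(x + 2)*(x - 1)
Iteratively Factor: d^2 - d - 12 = (d - 4)*(d + 3)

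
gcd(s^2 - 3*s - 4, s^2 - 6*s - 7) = s + 1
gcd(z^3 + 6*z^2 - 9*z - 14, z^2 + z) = z + 1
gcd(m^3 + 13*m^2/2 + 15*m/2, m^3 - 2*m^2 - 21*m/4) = m^2 + 3*m/2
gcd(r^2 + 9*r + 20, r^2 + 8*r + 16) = r + 4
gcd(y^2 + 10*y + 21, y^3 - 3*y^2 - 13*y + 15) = y + 3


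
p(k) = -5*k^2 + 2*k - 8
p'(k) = 2 - 10*k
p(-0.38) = -9.48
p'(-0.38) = 5.80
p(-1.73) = -26.42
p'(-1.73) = 19.30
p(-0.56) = -10.69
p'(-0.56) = 7.60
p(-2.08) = -33.79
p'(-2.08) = 22.80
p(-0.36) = -9.37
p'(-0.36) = 5.60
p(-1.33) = -19.50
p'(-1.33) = 15.30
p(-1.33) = -19.50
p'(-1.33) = 15.30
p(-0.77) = -12.50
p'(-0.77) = 9.70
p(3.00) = -47.00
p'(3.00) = -28.00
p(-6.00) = -200.00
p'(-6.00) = 62.00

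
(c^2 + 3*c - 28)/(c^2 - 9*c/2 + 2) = 2*(c + 7)/(2*c - 1)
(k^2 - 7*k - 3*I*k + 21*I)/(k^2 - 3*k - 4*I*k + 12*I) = (k^2 - 7*k - 3*I*k + 21*I)/(k^2 - 3*k - 4*I*k + 12*I)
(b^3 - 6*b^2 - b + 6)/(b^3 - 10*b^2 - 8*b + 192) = (b^2 - 1)/(b^2 - 4*b - 32)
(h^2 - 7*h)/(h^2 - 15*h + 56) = h/(h - 8)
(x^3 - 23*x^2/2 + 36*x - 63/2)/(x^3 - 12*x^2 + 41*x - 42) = (x - 3/2)/(x - 2)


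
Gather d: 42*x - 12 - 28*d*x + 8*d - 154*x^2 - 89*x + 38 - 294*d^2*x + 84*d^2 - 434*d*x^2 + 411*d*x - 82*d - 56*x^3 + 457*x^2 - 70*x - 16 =d^2*(84 - 294*x) + d*(-434*x^2 + 383*x - 74) - 56*x^3 + 303*x^2 - 117*x + 10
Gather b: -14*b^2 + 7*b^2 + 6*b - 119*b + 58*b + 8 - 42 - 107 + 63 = -7*b^2 - 55*b - 78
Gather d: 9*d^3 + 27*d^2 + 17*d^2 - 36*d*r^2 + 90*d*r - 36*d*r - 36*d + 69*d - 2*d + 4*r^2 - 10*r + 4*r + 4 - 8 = 9*d^3 + 44*d^2 + d*(-36*r^2 + 54*r + 31) + 4*r^2 - 6*r - 4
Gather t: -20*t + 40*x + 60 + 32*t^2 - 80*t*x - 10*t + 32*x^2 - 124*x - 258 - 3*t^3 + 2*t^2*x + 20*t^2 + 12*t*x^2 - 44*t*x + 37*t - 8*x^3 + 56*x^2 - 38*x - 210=-3*t^3 + t^2*(2*x + 52) + t*(12*x^2 - 124*x + 7) - 8*x^3 + 88*x^2 - 122*x - 408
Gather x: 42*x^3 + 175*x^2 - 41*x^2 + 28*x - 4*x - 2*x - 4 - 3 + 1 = 42*x^3 + 134*x^2 + 22*x - 6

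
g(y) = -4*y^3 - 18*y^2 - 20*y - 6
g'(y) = -12*y^2 - 36*y - 20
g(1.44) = -84.07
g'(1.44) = -96.72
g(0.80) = -35.57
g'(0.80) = -56.48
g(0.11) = -8.42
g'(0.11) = -24.11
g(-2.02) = -6.08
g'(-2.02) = 3.76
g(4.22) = -711.56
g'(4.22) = -385.62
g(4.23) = -715.42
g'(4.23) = -386.99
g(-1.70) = -4.37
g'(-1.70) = 6.52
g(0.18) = -10.21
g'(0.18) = -26.87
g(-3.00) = 0.00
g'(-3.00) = -20.00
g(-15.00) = 9744.00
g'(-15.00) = -2180.00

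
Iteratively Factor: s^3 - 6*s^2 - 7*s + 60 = (s - 5)*(s^2 - s - 12) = (s - 5)*(s - 4)*(s + 3)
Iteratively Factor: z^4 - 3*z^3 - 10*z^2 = (z - 5)*(z^3 + 2*z^2) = z*(z - 5)*(z^2 + 2*z) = z*(z - 5)*(z + 2)*(z)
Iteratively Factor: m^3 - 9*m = (m + 3)*(m^2 - 3*m) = m*(m + 3)*(m - 3)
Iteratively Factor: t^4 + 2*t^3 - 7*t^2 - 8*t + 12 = (t + 3)*(t^3 - t^2 - 4*t + 4) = (t + 2)*(t + 3)*(t^2 - 3*t + 2) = (t - 1)*(t + 2)*(t + 3)*(t - 2)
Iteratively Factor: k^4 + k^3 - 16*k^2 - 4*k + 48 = (k + 4)*(k^3 - 3*k^2 - 4*k + 12) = (k + 2)*(k + 4)*(k^2 - 5*k + 6) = (k - 2)*(k + 2)*(k + 4)*(k - 3)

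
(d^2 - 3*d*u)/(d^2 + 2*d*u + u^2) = d*(d - 3*u)/(d^2 + 2*d*u + u^2)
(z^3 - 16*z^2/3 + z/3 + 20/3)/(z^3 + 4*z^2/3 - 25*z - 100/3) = (3*z^2 - z - 4)/(3*z^2 + 19*z + 20)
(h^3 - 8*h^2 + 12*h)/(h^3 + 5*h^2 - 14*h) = (h - 6)/(h + 7)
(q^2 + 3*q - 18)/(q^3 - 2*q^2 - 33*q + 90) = 1/(q - 5)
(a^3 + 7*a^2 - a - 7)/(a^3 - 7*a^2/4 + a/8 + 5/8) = 8*(a^2 + 8*a + 7)/(8*a^2 - 6*a - 5)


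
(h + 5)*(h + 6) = h^2 + 11*h + 30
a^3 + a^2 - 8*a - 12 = (a - 3)*(a + 2)^2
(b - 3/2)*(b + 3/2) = b^2 - 9/4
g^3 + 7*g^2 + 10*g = g*(g + 2)*(g + 5)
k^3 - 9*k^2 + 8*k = k*(k - 8)*(k - 1)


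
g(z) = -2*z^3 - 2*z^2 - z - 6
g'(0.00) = -1.00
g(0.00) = -6.00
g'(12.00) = -913.00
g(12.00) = -3762.00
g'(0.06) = -1.26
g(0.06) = -6.07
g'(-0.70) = -1.14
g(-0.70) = -5.59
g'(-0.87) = -2.06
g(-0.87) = -5.33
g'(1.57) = -22.07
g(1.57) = -20.24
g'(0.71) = -6.86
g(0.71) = -8.43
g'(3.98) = -111.96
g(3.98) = -167.75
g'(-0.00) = -1.00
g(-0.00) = -6.00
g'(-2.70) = -33.94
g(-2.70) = 21.49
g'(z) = -6*z^2 - 4*z - 1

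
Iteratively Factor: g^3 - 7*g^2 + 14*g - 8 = (g - 4)*(g^2 - 3*g + 2) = (g - 4)*(g - 2)*(g - 1)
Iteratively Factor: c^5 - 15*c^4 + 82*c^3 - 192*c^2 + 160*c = (c - 2)*(c^4 - 13*c^3 + 56*c^2 - 80*c) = (c - 4)*(c - 2)*(c^3 - 9*c^2 + 20*c) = c*(c - 4)*(c - 2)*(c^2 - 9*c + 20) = c*(c - 4)^2*(c - 2)*(c - 5)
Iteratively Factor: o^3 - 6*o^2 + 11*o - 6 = (o - 3)*(o^2 - 3*o + 2) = (o - 3)*(o - 1)*(o - 2)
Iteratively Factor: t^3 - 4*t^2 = (t - 4)*(t^2) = t*(t - 4)*(t)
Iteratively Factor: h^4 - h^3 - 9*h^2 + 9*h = (h - 1)*(h^3 - 9*h) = (h - 3)*(h - 1)*(h^2 + 3*h) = h*(h - 3)*(h - 1)*(h + 3)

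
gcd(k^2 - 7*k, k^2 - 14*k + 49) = k - 7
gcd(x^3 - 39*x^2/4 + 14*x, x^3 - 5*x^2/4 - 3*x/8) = x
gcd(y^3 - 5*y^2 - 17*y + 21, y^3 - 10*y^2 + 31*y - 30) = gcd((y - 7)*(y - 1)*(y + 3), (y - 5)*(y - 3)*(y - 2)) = 1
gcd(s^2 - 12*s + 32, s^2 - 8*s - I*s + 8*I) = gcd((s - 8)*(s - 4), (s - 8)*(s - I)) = s - 8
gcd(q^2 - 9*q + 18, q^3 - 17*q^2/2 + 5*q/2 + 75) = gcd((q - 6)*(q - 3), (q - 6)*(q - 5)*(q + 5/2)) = q - 6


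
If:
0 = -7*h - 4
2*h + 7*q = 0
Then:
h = -4/7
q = 8/49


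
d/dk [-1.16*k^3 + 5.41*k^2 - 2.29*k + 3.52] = -3.48*k^2 + 10.82*k - 2.29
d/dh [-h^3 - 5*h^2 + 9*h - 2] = -3*h^2 - 10*h + 9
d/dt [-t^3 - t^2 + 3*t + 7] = -3*t^2 - 2*t + 3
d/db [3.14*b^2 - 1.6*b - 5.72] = 6.28*b - 1.6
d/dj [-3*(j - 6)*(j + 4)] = 6 - 6*j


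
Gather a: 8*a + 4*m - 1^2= 8*a + 4*m - 1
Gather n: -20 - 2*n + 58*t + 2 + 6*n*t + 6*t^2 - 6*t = n*(6*t - 2) + 6*t^2 + 52*t - 18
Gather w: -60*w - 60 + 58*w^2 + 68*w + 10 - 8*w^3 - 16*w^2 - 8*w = -8*w^3 + 42*w^2 - 50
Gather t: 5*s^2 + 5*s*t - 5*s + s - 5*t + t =5*s^2 - 4*s + t*(5*s - 4)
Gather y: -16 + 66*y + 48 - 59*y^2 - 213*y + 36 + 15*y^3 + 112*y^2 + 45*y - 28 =15*y^3 + 53*y^2 - 102*y + 40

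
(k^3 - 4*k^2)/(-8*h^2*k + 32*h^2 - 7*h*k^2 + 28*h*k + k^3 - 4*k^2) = -k^2/(8*h^2 + 7*h*k - k^2)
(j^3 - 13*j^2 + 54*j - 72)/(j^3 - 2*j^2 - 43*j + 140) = (j^2 - 9*j + 18)/(j^2 + 2*j - 35)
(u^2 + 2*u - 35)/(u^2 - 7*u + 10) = (u + 7)/(u - 2)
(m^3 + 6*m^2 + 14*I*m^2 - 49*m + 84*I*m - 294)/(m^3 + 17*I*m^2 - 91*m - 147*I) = (m + 6)/(m + 3*I)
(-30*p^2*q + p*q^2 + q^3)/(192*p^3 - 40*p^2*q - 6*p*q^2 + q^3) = q*(-5*p + q)/(32*p^2 - 12*p*q + q^2)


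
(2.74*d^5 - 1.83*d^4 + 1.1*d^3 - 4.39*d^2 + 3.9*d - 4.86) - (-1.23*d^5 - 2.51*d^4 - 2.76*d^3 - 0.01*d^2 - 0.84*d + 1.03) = 3.97*d^5 + 0.68*d^4 + 3.86*d^3 - 4.38*d^2 + 4.74*d - 5.89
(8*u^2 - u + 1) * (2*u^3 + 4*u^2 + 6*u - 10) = 16*u^5 + 30*u^4 + 46*u^3 - 82*u^2 + 16*u - 10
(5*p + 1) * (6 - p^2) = -5*p^3 - p^2 + 30*p + 6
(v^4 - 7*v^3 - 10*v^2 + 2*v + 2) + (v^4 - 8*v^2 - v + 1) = 2*v^4 - 7*v^3 - 18*v^2 + v + 3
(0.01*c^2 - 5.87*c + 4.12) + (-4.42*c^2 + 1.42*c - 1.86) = -4.41*c^2 - 4.45*c + 2.26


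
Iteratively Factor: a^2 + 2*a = (a)*(a + 2)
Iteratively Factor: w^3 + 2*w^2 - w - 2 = (w - 1)*(w^2 + 3*w + 2) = (w - 1)*(w + 2)*(w + 1)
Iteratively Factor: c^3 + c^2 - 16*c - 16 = (c + 4)*(c^2 - 3*c - 4) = (c + 1)*(c + 4)*(c - 4)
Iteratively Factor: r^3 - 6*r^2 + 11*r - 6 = (r - 3)*(r^2 - 3*r + 2) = (r - 3)*(r - 1)*(r - 2)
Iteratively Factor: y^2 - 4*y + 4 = (y - 2)*(y - 2)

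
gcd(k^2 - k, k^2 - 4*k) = k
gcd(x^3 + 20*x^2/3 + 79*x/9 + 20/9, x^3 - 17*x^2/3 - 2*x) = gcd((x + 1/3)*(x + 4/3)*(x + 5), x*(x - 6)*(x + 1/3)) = x + 1/3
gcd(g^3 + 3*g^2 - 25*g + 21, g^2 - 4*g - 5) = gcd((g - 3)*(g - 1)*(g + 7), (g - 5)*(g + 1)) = 1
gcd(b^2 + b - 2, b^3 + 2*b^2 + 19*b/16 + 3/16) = 1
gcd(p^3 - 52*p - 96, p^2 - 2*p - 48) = p^2 - 2*p - 48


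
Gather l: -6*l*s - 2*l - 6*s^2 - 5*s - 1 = l*(-6*s - 2) - 6*s^2 - 5*s - 1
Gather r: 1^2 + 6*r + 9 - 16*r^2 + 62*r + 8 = -16*r^2 + 68*r + 18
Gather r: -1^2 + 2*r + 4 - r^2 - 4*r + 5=-r^2 - 2*r + 8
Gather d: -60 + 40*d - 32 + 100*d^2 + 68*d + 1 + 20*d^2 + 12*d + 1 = 120*d^2 + 120*d - 90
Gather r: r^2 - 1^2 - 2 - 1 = r^2 - 4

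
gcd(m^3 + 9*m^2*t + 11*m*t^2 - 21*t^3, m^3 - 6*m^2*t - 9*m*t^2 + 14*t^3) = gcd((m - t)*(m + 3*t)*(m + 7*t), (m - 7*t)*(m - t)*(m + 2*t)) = -m + t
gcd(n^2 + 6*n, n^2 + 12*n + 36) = n + 6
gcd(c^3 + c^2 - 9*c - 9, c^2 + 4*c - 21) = c - 3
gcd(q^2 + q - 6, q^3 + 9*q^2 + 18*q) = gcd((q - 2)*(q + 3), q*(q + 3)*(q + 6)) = q + 3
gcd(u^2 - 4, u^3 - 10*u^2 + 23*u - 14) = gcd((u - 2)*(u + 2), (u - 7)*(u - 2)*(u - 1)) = u - 2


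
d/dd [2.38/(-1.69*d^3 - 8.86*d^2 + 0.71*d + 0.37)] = (12.0666*d^2 + 42.1736*d - 1.6898)/(1.69*d^3 + 8.86*d^2 - 0.71*d - 0.37)^2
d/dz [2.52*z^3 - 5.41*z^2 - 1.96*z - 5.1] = 7.56*z^2 - 10.82*z - 1.96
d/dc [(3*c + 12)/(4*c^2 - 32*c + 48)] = 3*(c^2 - 8*c - 2*(c - 4)*(c + 4) + 12)/(4*(c^2 - 8*c + 12)^2)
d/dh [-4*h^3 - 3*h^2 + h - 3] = -12*h^2 - 6*h + 1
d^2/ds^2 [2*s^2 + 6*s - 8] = 4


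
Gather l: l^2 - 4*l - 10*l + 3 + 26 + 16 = l^2 - 14*l + 45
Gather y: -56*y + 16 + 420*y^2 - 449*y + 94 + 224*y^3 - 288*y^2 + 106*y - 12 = 224*y^3 + 132*y^2 - 399*y + 98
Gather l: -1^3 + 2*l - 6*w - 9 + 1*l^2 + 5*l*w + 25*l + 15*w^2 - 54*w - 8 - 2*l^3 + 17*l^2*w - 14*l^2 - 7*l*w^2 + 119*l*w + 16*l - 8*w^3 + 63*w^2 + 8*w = -2*l^3 + l^2*(17*w - 13) + l*(-7*w^2 + 124*w + 43) - 8*w^3 + 78*w^2 - 52*w - 18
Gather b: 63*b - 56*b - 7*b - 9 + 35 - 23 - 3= 0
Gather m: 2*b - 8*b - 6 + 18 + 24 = 36 - 6*b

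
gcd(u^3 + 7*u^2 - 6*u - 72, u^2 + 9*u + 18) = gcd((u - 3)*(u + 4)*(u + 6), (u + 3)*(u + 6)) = u + 6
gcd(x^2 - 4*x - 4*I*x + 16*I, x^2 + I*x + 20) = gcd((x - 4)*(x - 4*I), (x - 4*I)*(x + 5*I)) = x - 4*I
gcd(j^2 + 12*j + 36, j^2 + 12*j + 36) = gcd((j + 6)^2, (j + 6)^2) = j^2 + 12*j + 36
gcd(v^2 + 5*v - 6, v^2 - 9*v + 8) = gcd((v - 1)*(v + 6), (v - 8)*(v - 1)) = v - 1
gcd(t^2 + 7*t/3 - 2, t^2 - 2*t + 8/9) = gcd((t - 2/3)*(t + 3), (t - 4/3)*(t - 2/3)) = t - 2/3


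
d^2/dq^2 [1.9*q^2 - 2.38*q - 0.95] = 3.80000000000000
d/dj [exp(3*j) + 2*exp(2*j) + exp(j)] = (3*exp(2*j) + 4*exp(j) + 1)*exp(j)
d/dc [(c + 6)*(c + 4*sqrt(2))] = 2*c + 4*sqrt(2) + 6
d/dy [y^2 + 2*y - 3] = 2*y + 2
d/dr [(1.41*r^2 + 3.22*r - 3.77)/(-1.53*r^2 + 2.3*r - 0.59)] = (8.1696*r^2 - 13.2*r + 6.7712)/(2.3409*r^4 - 7.038*r^3 + 7.0954*r^2 - 2.714*r + 0.3481)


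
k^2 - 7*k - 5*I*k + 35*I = (k - 7)*(k - 5*I)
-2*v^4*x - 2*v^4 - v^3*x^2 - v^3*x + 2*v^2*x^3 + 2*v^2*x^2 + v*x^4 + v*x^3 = (-v + x)*(v + x)*(2*v + x)*(v*x + v)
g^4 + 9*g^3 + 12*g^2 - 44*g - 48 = (g - 2)*(g + 1)*(g + 4)*(g + 6)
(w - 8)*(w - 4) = w^2 - 12*w + 32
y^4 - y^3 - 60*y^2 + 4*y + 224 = (y - 8)*(y - 2)*(y + 2)*(y + 7)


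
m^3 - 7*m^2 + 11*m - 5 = (m - 5)*(m - 1)^2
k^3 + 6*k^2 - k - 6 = (k - 1)*(k + 1)*(k + 6)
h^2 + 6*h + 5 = (h + 1)*(h + 5)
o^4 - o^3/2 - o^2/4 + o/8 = o*(o - 1/2)^2*(o + 1/2)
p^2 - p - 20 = (p - 5)*(p + 4)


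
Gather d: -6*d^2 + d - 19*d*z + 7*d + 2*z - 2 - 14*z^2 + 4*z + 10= -6*d^2 + d*(8 - 19*z) - 14*z^2 + 6*z + 8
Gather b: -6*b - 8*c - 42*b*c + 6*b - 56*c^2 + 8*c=-42*b*c - 56*c^2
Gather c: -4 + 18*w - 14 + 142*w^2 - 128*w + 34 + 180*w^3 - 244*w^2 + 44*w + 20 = 180*w^3 - 102*w^2 - 66*w + 36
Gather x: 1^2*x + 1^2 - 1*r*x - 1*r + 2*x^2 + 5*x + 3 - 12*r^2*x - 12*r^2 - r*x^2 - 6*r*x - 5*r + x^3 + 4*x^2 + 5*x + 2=-12*r^2 - 6*r + x^3 + x^2*(6 - r) + x*(-12*r^2 - 7*r + 11) + 6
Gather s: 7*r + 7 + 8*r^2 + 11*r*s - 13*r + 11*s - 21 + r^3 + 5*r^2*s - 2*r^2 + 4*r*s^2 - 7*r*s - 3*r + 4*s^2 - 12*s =r^3 + 6*r^2 - 9*r + s^2*(4*r + 4) + s*(5*r^2 + 4*r - 1) - 14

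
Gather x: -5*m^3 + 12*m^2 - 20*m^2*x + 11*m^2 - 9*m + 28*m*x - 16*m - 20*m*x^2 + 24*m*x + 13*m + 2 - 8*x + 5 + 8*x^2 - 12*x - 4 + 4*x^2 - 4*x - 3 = -5*m^3 + 23*m^2 - 12*m + x^2*(12 - 20*m) + x*(-20*m^2 + 52*m - 24)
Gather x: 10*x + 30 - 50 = 10*x - 20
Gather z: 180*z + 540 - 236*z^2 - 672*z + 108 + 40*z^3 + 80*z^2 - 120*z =40*z^3 - 156*z^2 - 612*z + 648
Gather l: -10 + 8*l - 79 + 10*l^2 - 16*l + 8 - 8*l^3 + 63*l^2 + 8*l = -8*l^3 + 73*l^2 - 81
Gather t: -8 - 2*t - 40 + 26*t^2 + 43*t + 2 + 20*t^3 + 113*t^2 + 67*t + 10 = 20*t^3 + 139*t^2 + 108*t - 36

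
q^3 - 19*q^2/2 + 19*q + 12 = (q - 6)*(q - 4)*(q + 1/2)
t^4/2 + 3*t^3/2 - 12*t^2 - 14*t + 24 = (t/2 + 1)*(t - 4)*(t - 1)*(t + 6)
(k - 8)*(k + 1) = k^2 - 7*k - 8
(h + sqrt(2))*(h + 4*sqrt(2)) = h^2 + 5*sqrt(2)*h + 8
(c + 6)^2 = c^2 + 12*c + 36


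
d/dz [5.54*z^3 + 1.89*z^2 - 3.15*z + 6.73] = 16.62*z^2 + 3.78*z - 3.15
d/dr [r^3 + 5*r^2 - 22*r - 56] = 3*r^2 + 10*r - 22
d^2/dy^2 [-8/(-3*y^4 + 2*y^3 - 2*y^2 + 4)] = 32*(2*y^2*(6*y^2 - 3*y + 2)^2 + (-9*y^2 + 3*y - 1)*(3*y^4 - 2*y^3 + 2*y^2 - 4))/(3*y^4 - 2*y^3 + 2*y^2 - 4)^3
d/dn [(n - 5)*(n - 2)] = 2*n - 7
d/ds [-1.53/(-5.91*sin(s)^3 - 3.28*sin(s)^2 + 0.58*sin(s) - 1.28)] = (-27.1269*sin(s)^2 - 10.0368*sin(s) + 0.8874)*cos(s)/(5.91*sin(s)^3 + 3.28*sin(s)^2 - 0.58*sin(s) + 1.28)^2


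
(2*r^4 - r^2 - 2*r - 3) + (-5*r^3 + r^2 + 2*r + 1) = 2*r^4 - 5*r^3 - 2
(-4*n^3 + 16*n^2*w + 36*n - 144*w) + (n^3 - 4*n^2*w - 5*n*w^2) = -3*n^3 + 12*n^2*w - 5*n*w^2 + 36*n - 144*w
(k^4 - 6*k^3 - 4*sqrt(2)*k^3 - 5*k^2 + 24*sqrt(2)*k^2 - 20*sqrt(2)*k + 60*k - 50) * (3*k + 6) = 3*k^5 - 12*sqrt(2)*k^4 - 12*k^4 - 51*k^3 + 48*sqrt(2)*k^3 + 84*sqrt(2)*k^2 + 150*k^2 - 120*sqrt(2)*k + 210*k - 300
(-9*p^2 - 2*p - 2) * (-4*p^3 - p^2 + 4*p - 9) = 36*p^5 + 17*p^4 - 26*p^3 + 75*p^2 + 10*p + 18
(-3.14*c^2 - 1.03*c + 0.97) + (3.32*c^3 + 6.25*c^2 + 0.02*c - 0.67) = 3.32*c^3 + 3.11*c^2 - 1.01*c + 0.3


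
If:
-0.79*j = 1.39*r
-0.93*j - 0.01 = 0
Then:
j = -0.01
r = 0.01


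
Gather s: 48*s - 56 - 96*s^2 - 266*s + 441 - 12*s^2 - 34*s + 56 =-108*s^2 - 252*s + 441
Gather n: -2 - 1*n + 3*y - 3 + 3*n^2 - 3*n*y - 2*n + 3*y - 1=3*n^2 + n*(-3*y - 3) + 6*y - 6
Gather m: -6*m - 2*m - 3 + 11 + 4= 12 - 8*m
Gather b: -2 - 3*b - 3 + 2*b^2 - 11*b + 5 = 2*b^2 - 14*b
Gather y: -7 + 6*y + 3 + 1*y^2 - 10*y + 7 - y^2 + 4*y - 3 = 0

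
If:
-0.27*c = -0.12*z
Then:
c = 0.444444444444444*z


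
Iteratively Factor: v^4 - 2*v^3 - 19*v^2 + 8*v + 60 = (v - 2)*(v^3 - 19*v - 30) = (v - 2)*(v + 3)*(v^2 - 3*v - 10) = (v - 2)*(v + 2)*(v + 3)*(v - 5)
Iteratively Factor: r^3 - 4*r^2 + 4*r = (r - 2)*(r^2 - 2*r) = (r - 2)^2*(r)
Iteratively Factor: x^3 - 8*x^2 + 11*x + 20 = (x - 4)*(x^2 - 4*x - 5) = (x - 4)*(x + 1)*(x - 5)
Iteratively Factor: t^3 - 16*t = (t - 4)*(t^2 + 4*t) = (t - 4)*(t + 4)*(t)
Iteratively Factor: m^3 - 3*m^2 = (m)*(m^2 - 3*m) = m*(m - 3)*(m)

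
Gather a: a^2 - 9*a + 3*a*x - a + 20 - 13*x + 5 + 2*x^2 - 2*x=a^2 + a*(3*x - 10) + 2*x^2 - 15*x + 25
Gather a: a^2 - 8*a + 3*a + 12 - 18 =a^2 - 5*a - 6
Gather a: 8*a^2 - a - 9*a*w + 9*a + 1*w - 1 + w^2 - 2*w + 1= 8*a^2 + a*(8 - 9*w) + w^2 - w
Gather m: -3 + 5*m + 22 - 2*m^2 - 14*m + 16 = -2*m^2 - 9*m + 35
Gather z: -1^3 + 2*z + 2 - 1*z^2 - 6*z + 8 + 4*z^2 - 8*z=3*z^2 - 12*z + 9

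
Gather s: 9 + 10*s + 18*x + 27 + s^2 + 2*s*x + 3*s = s^2 + s*(2*x + 13) + 18*x + 36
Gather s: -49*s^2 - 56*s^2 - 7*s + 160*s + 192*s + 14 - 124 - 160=-105*s^2 + 345*s - 270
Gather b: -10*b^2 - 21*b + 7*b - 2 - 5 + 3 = -10*b^2 - 14*b - 4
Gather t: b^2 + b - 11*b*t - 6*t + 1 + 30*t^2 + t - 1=b^2 + b + 30*t^2 + t*(-11*b - 5)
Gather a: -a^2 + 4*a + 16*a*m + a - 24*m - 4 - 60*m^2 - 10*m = -a^2 + a*(16*m + 5) - 60*m^2 - 34*m - 4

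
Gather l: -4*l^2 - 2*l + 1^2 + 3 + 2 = -4*l^2 - 2*l + 6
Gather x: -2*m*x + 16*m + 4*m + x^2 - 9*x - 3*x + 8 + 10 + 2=20*m + x^2 + x*(-2*m - 12) + 20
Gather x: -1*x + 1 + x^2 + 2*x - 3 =x^2 + x - 2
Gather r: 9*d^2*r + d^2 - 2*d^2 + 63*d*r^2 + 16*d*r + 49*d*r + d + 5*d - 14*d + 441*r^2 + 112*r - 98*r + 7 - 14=-d^2 - 8*d + r^2*(63*d + 441) + r*(9*d^2 + 65*d + 14) - 7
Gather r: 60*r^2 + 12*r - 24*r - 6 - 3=60*r^2 - 12*r - 9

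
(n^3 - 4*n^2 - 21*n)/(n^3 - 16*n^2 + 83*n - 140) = n*(n + 3)/(n^2 - 9*n + 20)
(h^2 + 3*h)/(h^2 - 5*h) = (h + 3)/(h - 5)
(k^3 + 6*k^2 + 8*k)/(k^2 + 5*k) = (k^2 + 6*k + 8)/(k + 5)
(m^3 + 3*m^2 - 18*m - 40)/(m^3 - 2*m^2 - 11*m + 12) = (m^2 + 7*m + 10)/(m^2 + 2*m - 3)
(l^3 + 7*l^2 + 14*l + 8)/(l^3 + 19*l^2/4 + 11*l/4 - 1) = 4*(l + 2)/(4*l - 1)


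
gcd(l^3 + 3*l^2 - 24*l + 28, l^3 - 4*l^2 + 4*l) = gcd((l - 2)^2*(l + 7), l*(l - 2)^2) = l^2 - 4*l + 4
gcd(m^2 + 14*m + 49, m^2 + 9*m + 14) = m + 7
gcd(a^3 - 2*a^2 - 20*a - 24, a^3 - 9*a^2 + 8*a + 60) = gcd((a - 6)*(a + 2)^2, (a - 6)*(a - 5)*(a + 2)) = a^2 - 4*a - 12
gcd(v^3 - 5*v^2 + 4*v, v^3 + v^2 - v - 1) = v - 1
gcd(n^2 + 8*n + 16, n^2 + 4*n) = n + 4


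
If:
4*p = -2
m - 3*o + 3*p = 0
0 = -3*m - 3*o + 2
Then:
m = 7/8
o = -5/24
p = -1/2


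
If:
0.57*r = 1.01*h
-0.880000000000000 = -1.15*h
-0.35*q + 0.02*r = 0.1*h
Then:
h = 0.77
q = -0.14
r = 1.36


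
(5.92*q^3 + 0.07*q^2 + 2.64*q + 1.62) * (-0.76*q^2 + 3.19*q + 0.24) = -4.4992*q^5 + 18.8316*q^4 - 0.3623*q^3 + 7.2072*q^2 + 5.8014*q + 0.3888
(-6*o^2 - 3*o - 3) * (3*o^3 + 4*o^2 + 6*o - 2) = -18*o^5 - 33*o^4 - 57*o^3 - 18*o^2 - 12*o + 6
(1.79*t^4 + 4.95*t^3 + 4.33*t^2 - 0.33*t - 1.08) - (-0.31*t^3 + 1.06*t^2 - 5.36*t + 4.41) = 1.79*t^4 + 5.26*t^3 + 3.27*t^2 + 5.03*t - 5.49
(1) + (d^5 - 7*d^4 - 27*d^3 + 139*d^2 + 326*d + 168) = d^5 - 7*d^4 - 27*d^3 + 139*d^2 + 326*d + 169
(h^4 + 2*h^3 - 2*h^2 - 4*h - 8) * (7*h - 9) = 7*h^5 + 5*h^4 - 32*h^3 - 10*h^2 - 20*h + 72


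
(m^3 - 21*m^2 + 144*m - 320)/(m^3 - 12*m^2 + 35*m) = (m^2 - 16*m + 64)/(m*(m - 7))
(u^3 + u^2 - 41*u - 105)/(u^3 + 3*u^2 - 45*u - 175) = (u + 3)/(u + 5)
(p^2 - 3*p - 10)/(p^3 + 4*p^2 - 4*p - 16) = (p - 5)/(p^2 + 2*p - 8)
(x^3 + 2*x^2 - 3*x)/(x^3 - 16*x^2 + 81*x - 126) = x*(x^2 + 2*x - 3)/(x^3 - 16*x^2 + 81*x - 126)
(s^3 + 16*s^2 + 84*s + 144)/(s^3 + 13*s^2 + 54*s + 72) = (s + 6)/(s + 3)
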